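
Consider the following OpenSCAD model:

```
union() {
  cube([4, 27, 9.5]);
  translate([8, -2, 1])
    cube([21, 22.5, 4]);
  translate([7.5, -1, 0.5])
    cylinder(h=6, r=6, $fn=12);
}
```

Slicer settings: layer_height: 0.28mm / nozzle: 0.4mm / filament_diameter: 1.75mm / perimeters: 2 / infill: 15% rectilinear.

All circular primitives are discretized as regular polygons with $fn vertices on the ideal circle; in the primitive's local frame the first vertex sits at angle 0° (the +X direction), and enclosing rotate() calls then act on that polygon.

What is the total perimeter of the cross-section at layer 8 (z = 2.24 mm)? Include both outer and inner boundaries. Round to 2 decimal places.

153.94 mm

At z = 2.24 mm: the 4×27 cube contributes its full rectangle (perimeter 62.00 mm); the cube at (8, -2) (footprint 21×22.5) is included at this height (perimeter 87.00 mm); the r=6 cylinder at (7.5, -1) gives a regular 12-gon of circumradius 6 (constant along its height) (perimeter = 2·12·6.000·sin(180°/12) = 37.27 mm); Merging all regions: the regions partially overlap (shared area 34.77 mm²), so the edge portions inside another operand are dropped and the merged outline is re-measured after clipping — boundary = 153.94 mm. Overall, the cross-section is a single solid region. Total boundary length (outer) = 153.94 mm.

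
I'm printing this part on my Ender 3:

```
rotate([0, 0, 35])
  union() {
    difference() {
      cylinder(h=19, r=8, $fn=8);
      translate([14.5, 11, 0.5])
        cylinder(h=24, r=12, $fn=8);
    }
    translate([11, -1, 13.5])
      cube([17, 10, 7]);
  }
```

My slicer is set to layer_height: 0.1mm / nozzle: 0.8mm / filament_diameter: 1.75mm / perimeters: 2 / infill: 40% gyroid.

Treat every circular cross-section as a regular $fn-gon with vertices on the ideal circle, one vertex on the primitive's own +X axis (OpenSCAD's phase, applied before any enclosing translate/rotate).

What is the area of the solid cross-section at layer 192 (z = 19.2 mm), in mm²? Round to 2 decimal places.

At z = 19.2 mm: the cylinder does not reach this height (z outside [0, 19]); the cylinder at (14.5, 11): section is a regular 8-gon, circumradius r=12 (area = (8/2)·12.000²·sin(360°/8) = 407.29 mm²); After the difference (first − rest): the first operand is absent here, so nothing remains; the cube at (11, -1) is present — its section is the full 17×10 rectangle (area 170.00 mm²); Taking the union: only the 17×10 cube at (11, -1) is present, so the union is just that shape — area = 170.00 mm²; (whole slice rotated 35° about Z — lengths, areas and connectivity unchanged). Overall, the cross-section is a single solid region. Net area = 170.00 mm².

170.00 mm²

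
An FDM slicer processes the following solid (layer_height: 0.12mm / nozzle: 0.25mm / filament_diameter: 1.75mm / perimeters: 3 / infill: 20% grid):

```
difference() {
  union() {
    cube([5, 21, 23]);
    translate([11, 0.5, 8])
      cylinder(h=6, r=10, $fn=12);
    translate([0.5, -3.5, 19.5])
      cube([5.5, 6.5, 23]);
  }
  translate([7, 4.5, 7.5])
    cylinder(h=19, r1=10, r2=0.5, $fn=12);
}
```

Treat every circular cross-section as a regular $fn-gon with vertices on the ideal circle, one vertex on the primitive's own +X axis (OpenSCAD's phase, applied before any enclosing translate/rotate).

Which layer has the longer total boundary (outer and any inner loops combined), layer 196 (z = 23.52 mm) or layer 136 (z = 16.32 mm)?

layer 136 (z = 16.32 mm)

Layer 196 (z = 23.52): the cube is absent (z outside [0, 23]); the cylinder at (11, 0.5) does not reach this height (z outside [8, 14]); the 5.5×6.5 cube at (0.5, -3.5) contributes its full rectangle (perimeter 24.00 mm); Taking the union: only the 5.5×6.5 cube at (0.5, -3.5) is present, so the union is just that shape — boundary = 24.00 mm; the cone at (7, 4.5): at t=0.843 of its height the radius interpolates to r₁+(r₂−r₁)t = 1.990, giving a regular 12-gon of that circumradius (perimeter = 2·12·1.990·sin(180°/12) = 12.36 mm); Subtracting the remaining from the first: starting from that combined region, the cone at (7, 4.5) partially overlaps it — only the 0.02 mm² overlap (of its 11.88 mm²) is removed, clipping the outline — boundary = 23.87 mm. So its perimeter = 23.87 mm. Layer 136 (z = 16.32): the cube (footprint 5×21) is included at this height (perimeter 52.00 mm); the cylinder at (11, 0.5) is not intersected at this z (z outside [8, 14]); the cube at (0.5, -3.5) is absent (z outside [19.5, 42.5]); Combining (union): only the 5×21 cube is present, so the union is just that shape — boundary = 52.00 mm; the cone at (7, 4.5) contributes a regular 12-gon of circumradius 5.590 (interpolated between r1=10 and r2=0.5 at t=0.464) (perimeter = 2·12·5.590·sin(180°/12) = 34.72 mm); Subtracting the remaining from the first: starting from the result so far, the cone at (7, 4.5) partially overlaps it — only the 25.17 mm² overlap (of its 93.74 mm²) is removed, clipping the outline — boundary = 53.22 mm. So its perimeter = 53.22 mm. Layer 136 is larger (53.22 vs 23.87 mm).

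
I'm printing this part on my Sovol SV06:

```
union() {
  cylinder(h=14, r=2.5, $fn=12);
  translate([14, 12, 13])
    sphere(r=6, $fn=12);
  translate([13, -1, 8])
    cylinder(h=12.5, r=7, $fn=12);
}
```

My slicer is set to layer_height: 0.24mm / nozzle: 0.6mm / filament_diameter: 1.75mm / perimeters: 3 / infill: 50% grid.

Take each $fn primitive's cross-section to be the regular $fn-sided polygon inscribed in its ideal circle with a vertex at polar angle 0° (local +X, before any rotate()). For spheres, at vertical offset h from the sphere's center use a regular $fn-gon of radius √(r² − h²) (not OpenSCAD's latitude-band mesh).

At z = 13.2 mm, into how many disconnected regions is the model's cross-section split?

At z = 13.2 mm: the r=2.5 cylinder contributes a regular 12-gon of circumradius 2.5; the sphere at (14, 12): section is a regular 12-gon, circumradius = √(r²−h²) = √(6²−0.2²) = 5.997; the r=7 cylinder at (13, -1) contributes a regular 12-gon of circumradius 7; Combining (union): the 3 present regions are separate (no shared area or edge), so areas and boundary lengths simply add and each stays a separate island — 3 connected regions. The result has 3 disconnected regions.

3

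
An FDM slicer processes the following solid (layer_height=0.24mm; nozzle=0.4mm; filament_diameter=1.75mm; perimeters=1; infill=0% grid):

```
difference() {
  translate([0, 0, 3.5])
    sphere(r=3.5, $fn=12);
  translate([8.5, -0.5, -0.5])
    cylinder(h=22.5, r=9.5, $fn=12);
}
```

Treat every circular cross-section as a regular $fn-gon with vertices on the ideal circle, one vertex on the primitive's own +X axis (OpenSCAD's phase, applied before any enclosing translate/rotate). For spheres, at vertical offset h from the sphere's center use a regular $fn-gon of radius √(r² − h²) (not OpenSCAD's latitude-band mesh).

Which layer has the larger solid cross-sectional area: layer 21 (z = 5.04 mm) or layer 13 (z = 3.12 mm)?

Layer 21 (z = 5.04): the r=3.5 sphere contributes a regular 12-gon of circumradius √(3.5²−1.54²) = 3.143 (area = (12/2)·3.143²·sin(360°/12) = 29.64 mm²); the r=9.5 cylinder at (8.5, -0.5) gives a regular 12-gon of circumradius 9.5 (constant along its height) (area = (12/2)·9.500²·sin(360°/12) = 270.75 mm²); Subtracting the remaining from the first: starting from the r=3.5 sphere (29.64 mm²), the r=9.5 cylinder at (8.5, -0.5) partially overlaps it — only the 18.38 mm² overlap (of its 270.75 mm²) is removed, clipping the outline — area = 11.26 mm². So its area = 11.26 mm². Layer 13 (z = 3.12): the r=3.5 sphere contributes a regular 12-gon of circumradius √(3.5²−0.38²) = 3.479 (area = (12/2)·3.479²·sin(360°/12) = 36.32 mm²); the r=9.5 cylinder at (8.5, -0.5) contributes a regular 12-gon of circumradius 9.5 (area = (12/2)·9.500²·sin(360°/12) = 270.75 mm²); After the difference (first − rest): starting from the r=3.5 sphere (36.32 mm²), the r=9.5 cylinder at (8.5, -0.5) partially overlaps it — only the 21.80 mm² overlap (of its 270.75 mm²) is removed, clipping the outline — area = 14.52 mm². So its area = 14.52 mm². Layer 13 is larger (14.52 vs 11.26 mm²).

layer 13 (z = 3.12 mm)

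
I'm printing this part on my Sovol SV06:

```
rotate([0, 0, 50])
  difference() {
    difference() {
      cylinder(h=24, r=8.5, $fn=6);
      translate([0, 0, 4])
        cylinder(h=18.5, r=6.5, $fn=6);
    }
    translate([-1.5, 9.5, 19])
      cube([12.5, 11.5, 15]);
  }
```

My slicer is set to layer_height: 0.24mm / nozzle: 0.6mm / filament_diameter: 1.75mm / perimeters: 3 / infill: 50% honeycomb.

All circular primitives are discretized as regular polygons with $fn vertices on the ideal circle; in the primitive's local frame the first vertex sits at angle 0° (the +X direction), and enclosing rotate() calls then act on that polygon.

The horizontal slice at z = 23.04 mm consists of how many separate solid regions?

1

At z = 23.04 mm: the r=8.5 cylinder gives a regular 6-gon of circumradius 8.5 (constant along its height); the cylinder does not reach this height (z outside [4, 22.5]); Subtracting the remaining from the first: none of the subtracted shapes is present at this height, so the r=8.5 cylinder is unchanged — 1 connected region; the 12.5×11.5 cube at (-1.5, 9.5) contributes its full rectangle; Taking the first minus the rest: starting from the result so far, the 12.5×11.5 cube at (-1.5, 9.5) misses the remaining region (no effect) — 1 connected region; (rotated 50° about Z; rotation is an isometry so areas/perimeters/island counts are preserved). The result has 1 disconnected region.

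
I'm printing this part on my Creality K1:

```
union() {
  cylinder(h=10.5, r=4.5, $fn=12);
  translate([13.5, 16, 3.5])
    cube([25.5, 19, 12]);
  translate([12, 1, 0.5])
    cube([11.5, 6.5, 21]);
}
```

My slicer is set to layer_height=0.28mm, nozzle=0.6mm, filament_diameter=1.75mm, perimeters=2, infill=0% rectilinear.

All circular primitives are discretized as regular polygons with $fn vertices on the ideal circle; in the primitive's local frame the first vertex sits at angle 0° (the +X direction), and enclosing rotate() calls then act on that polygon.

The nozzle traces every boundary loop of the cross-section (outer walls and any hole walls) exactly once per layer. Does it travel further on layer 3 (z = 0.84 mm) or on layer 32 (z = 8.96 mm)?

layer 32 (z = 8.96 mm)

Layer 3 (z = 0.84): the cylinder: section is a regular 12-gon, circumradius r=4.5 (perimeter = 2·12·4.500·sin(180°/12) = 27.95 mm); the cube at (13.5, 16) does not reach this height (z outside [3.5, 15.5]); the 11.5×6.5 cube at (12, 1) contributes its full rectangle (perimeter 36.00 mm); Combining (union): the 2 present regions are separate (no shared area or edge), so areas and boundary lengths simply add and each stays a separate island — boundary = 63.95 mm. So its perimeter = 63.95 mm. Layer 32 (z = 8.96): the cylinder: section is a regular 12-gon, circumradius r=4.5 (perimeter = 2·12·4.500·sin(180°/12) = 27.95 mm); the cube at (13.5, 16) (footprint 25.5×19) is included at this height (perimeter 89.00 mm); the 11.5×6.5 cube at (12, 1) contributes its full rectangle (perimeter 36.00 mm); Combining (union): the 3 present regions are separate (no shared area or edge), so areas and boundary lengths simply add and each stays a separate island — boundary = 152.95 mm. So its perimeter = 152.95 mm. Layer 32 is larger (152.95 vs 63.95 mm).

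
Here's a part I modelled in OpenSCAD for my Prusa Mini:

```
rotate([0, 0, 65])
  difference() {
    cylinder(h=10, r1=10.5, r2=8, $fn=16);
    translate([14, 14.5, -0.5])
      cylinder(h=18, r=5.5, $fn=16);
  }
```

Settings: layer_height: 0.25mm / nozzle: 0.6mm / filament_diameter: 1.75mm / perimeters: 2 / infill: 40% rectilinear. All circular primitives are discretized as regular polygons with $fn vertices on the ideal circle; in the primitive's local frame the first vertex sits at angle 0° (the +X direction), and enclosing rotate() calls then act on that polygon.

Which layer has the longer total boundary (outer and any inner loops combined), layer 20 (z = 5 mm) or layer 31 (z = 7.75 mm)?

Layer 20 (z = 5): the cone: at t=0.500 of its height the radius interpolates to r₁+(r₂−r₁)t = 9.250, giving a regular 16-gon of that circumradius (perimeter = 2·16·9.250·sin(180°/16) = 57.75 mm); the cylinder at (14, 14.5): section is a regular 16-gon, circumradius r=5.5 (perimeter = 2·16·5.500·sin(180°/16) = 34.34 mm); After the difference (first − rest): starting from the cone, the r=5.5 cylinder at (14, 14.5) misses the remaining region (no effect) — boundary = 57.75 mm; (rotated 65° about Z; rotation is an isometry so areas/perimeters/island counts are preserved). So its perimeter = 57.75 mm. Layer 31 (z = 7.75): the cone: at t=0.775 of its height the radius interpolates to r₁+(r₂−r₁)t = 8.562, giving a regular 16-gon of that circumradius (perimeter = 2·16·8.562·sin(180°/16) = 53.45 mm); the cylinder at (14, 14.5): section is a regular 16-gon, circumradius r=5.5 (perimeter = 2·16·5.500·sin(180°/16) = 34.34 mm); Taking the first minus the rest: starting from the cone, the r=5.5 cylinder at (14, 14.5) misses the remaining region (no effect) — boundary = 53.45 mm; (whole slice rotated 65° about Z — lengths, areas and connectivity unchanged). So its perimeter = 53.45 mm. Layer 20 is larger (57.75 vs 53.45 mm).

layer 20 (z = 5 mm)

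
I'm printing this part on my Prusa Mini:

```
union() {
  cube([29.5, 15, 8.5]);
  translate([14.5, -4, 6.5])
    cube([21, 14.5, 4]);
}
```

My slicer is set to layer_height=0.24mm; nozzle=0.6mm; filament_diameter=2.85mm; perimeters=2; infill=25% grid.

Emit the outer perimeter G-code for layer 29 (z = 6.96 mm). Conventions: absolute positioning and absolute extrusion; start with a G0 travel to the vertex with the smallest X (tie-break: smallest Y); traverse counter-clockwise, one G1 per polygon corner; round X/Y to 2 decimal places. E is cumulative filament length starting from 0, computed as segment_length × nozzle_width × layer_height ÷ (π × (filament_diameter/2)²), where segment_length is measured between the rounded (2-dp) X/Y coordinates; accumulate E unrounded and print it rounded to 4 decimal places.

At z = 6.96 mm: the cube is present — its section is the full 29.5×15 rectangle; the 21×14.5 cube at (14.5, -4) contributes its full rectangle; Combining (union): the regions partially overlap (shared area 157.50 mm²), so overlapping operands fuse into one piece — 1 connected region. The outline is a single polygon with 8 vertices. Extrusion per mm of travel: 0.6 × 0.24 / (π × 1.425²) = 0.022573. Accumulating E over each segment gives final E = 2.4604.

G0 X0.00 Y0.00 Z6.96
G1 X14.50 Y0.00 E0.3273
G1 X14.50 Y-4.00 E0.4176
G1 X35.50 Y-4.00 E0.8916
G1 X35.50 Y10.50 E1.2189
G1 X29.50 Y10.50 E1.3544
G1 X29.50 Y15.00 E1.4559
G1 X0.00 Y15.00 E2.1218
G1 X0.00 Y0.00 E2.4604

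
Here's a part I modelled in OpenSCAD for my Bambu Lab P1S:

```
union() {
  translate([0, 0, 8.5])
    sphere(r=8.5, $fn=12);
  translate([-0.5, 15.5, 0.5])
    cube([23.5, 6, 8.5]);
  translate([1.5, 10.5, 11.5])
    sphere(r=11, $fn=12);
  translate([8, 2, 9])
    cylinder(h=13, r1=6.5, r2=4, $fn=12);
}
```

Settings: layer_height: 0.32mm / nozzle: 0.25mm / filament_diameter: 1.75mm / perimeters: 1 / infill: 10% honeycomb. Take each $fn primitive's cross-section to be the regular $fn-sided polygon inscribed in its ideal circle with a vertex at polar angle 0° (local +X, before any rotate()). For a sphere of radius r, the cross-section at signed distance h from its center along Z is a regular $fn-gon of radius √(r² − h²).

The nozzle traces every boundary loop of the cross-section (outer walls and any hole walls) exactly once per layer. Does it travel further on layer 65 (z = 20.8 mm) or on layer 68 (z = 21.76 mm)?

layer 65 (z = 20.8 mm)

Layer 65 (z = 20.8): the sphere is not intersected at this z (|z−center|=12.300 > r=8.5); the cube at (-0.5, 15.5) does not reach this height (z outside [0.5, 9]); the sphere at (1.5, 10.5): section is a regular 12-gon, circumradius = √(r²−h²) = √(11²−9.3²) = 5.875 (perimeter = 2·12·5.875·sin(180°/12) = 36.49 mm); the cone at (8, 2) contributes a regular 12-gon of circumradius 4.231 (interpolated between r1=6.5 and r2=4 at t=0.908) (perimeter = 2·12·4.231·sin(180°/12) = 26.28 mm); Taking the union: the 2 present regions are separate (no shared area or edge), so areas and boundary lengths simply add and each stays a separate island — boundary = 62.77 mm. So its perimeter = 62.77 mm. Layer 68 (z = 21.76): the sphere is absent (|z−center|=13.260 > r=8.5); the cube at (-0.5, 15.5) does not reach this height (z outside [0.5, 9]); the r=11 sphere at (1.5, 10.5) contributes a regular 12-gon of circumradius √(11²−10.26²) = 3.966 (perimeter = 2·12·3.966·sin(180°/12) = 24.64 mm); the cone at (8, 2) (r1=6.5→r2=4) has section circumradius 4.046 here — a regular 12-gon (perimeter = 2·12·4.046·sin(180°/12) = 25.13 mm); Merging all regions: the 2 present regions are separate (no shared area or edge), so areas and boundary lengths simply add and each stays a separate island — boundary = 49.77 mm. So its perimeter = 49.77 mm. Layer 65 is larger (62.77 vs 49.77 mm).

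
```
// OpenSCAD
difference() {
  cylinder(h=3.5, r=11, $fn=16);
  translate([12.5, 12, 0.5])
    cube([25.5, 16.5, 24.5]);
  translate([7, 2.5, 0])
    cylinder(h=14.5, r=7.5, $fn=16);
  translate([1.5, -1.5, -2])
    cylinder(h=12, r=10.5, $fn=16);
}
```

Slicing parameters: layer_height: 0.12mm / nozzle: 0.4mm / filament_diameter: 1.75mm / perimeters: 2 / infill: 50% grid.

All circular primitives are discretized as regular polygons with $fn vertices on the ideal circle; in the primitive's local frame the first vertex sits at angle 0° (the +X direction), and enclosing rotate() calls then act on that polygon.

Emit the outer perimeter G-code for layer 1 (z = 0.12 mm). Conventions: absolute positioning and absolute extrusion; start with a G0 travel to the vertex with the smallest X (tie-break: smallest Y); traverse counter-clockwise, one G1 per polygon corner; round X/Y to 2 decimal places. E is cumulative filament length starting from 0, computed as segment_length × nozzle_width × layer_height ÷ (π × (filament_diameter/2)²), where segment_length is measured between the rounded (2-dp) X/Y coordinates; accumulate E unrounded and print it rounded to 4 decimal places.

G0 X-11.00 Y0.00 Z0.12
G1 X-10.16 Y-4.21 E0.0857
G1 X-7.78 Y-7.78 E0.1713
G1 X-4.21 Y-10.16 E0.2569
G1 X-4.01 Y-10.20 E0.2610
G1 X-5.92 Y-8.92 E0.3069
G1 X-8.20 Y-5.52 E0.3886
G1 X-9.00 Y-1.50 E0.4704
G1 X-8.20 Y2.52 E0.5522
G1 X-5.92 Y5.92 E0.6339
G1 X-2.52 Y8.20 E0.7155
G1 X1.50 Y9.00 E0.7973
G1 X3.03 Y8.70 E0.8285
G1 X4.13 Y9.43 E0.8548
G1 X5.04 Y9.61 E0.8733
G1 X4.21 Y10.16 E0.8932
G1 X0.00 Y11.00 E0.9789
G1 X-4.21 Y10.16 E1.0645
G1 X-7.78 Y7.78 E1.1502
G1 X-10.16 Y4.21 E1.2358
G1 X-11.00 Y0.00 E1.3214

At z = 0.12 mm: the cylinder: section is a regular 16-gon, circumradius r=11; the cube at (12.5, 12) is absent (z outside [0.5, 25]); the r=7.5 cylinder at (7, 2.5) contributes a regular 16-gon of circumradius 7.5; the r=10.5 cylinder at (1.5, -1.5) contributes a regular 16-gon of circumradius 10.5; Taking the first minus the rest: starting from the r=11 cylinder, the r=7.5 cylinder at (7, 2.5) partially overlaps it — only the 123.30 mm² overlap (of its 172.21 mm²) is removed, clipping the outline; the r=10.5 cylinder at (1.5, -1.5) partially overlaps it — only the 190.03 mm² overlap (of its 337.53 mm²) is removed, clipping the outline — 1 connected region. The outline is a single polygon with 20 vertices. Extrusion per mm of travel: 0.4 × 0.12 / (π × 0.875²) = 0.019956. Accumulating E over each segment gives final E = 1.3214.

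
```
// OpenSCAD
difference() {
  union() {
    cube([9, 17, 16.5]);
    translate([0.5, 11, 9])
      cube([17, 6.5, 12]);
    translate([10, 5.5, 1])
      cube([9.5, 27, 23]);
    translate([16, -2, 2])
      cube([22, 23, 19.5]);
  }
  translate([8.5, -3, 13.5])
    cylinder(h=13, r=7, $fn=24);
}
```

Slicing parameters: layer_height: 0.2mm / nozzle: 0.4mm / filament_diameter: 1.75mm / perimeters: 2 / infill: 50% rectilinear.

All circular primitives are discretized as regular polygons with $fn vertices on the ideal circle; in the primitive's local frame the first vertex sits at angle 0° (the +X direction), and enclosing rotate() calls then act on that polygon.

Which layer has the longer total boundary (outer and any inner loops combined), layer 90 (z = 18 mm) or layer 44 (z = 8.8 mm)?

layer 44 (z = 8.8 mm)

Layer 90 (z = 18): the cube is not intersected at this z (z outside [0, 16.5]); the cube at (0.5, 11) (footprint 17×6.5) is included at this height (perimeter 47.00 mm); the cube at (10, 5.5) is present — its section is the full 9.5×27 rectangle (perimeter 73.00 mm); the cube at (16, -2) is present — its section is the full 22×23 rectangle (perimeter 90.00 mm); Combining (union): the regions partially overlap (shared area 103.00 mm²), so the edge portions inside another operand are dropped and the merged outline is re-measured after clipping — boundary = 144.00 mm; the cylinder at (8.5, -3): section is a regular 24-gon, circumradius r=7 (perimeter = 2·24·7.000·sin(180°/24) = 43.86 mm); Taking the first minus the rest: starting from that combined region, the r=7 cylinder at (8.5, -3) misses the remaining region (no effect) — boundary = 144.00 mm. So its perimeter = 144.00 mm. Layer 44 (z = 8.8): the cube is present — its section is the full 9×17 rectangle (perimeter 52.00 mm); the cube at (0.5, 11) is absent (z outside [9, 21]); the cube at (10, 5.5) is present — its section is the full 9.5×27 rectangle (perimeter 73.00 mm); the 22×23 cube at (16, -2) contributes its full rectangle (perimeter 90.00 mm); Merging all regions: the regions partially overlap (shared area 54.25 mm²), so the edge portions inside another operand are dropped and the merged outline is re-measured after clipping — boundary = 177.00 mm; the cylinder at (8.5, -3) is not intersected at this z (z outside [13.5, 26.5]); After the difference (first − rest): none of the subtracted shapes is present at this height, so the result so far is unchanged — boundary = 177.00 mm. So its perimeter = 177.00 mm. Layer 44 is larger (177.00 vs 144.00 mm).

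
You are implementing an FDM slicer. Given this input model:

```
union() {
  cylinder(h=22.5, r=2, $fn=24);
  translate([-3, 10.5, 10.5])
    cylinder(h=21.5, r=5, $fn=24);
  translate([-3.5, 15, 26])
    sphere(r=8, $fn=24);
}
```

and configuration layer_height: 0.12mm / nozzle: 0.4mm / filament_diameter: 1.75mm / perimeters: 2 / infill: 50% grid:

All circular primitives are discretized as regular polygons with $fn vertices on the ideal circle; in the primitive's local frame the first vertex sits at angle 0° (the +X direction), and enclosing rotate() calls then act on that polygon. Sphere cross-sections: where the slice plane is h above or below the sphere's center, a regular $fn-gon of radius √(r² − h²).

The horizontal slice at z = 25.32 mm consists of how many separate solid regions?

At z = 25.32 mm: the cylinder does not reach this height (z outside [0, 22.5]); the r=5 cylinder at (-3, 10.5) gives a regular 24-gon of circumradius 5 (constant along its height); the sphere at (-3.5, 15): section is a regular 24-gon, circumradius = √(r²−h²) = √(8²−0.68²) = 7.971; Merging all regions: the regions partially overlap (shared area 66.68 mm²), so overlapping operands fuse into one piece — 1 connected region. The result has 1 disconnected region.

1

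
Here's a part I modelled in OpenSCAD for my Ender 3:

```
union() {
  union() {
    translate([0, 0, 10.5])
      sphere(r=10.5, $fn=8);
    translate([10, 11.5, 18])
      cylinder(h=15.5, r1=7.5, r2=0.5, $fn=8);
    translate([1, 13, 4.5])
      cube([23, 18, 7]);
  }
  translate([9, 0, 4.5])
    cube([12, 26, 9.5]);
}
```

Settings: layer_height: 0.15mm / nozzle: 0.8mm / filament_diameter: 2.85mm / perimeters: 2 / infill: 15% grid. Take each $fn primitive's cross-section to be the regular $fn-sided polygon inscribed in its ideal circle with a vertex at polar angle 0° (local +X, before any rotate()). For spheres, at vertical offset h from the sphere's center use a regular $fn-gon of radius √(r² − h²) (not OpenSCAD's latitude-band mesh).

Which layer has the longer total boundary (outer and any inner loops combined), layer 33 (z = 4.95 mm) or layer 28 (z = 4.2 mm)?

Layer 33 (z = 4.95): the r=10.5 sphere slices to a regular 8-gon of circumradius 8.913 (√(r²−h²) with h=5.55 from center) (perimeter = 2·8·8.913·sin(180°/8) = 54.58 mm); the cone at (10, 11.5) does not reach this height (z outside [18, 33.5]); the 23×18 cube at (1, 13) contributes its full rectangle (perimeter 82.00 mm); Combining (union): the 2 present regions are separate (no shared area or edge), so areas and boundary lengths simply add and each stays a separate island — boundary = 136.58 mm; the cube at (9, 0) is present — its section is the full 12×26 rectangle (perimeter 76.00 mm); Combining (union): the regions partially overlap (shared area 156.00 mm²), so the edge portions inside another operand are dropped and the merged outline is re-measured after clipping — boundary = 162.58 mm. So its perimeter = 162.58 mm. Layer 28 (z = 4.2): the r=10.5 sphere contributes a regular 8-gon of circumradius √(10.5²−6.3²) = 8.400 (perimeter = 2·8·8.400·sin(180°/8) = 51.43 mm); the cone at (10, 11.5) does not reach this height (z outside [18, 33.5]); the cube at (1, 13) does not reach this height (z outside [4.5, 11.5]); Taking the union: only the r=10.5 sphere is present, so the union is just that shape — boundary = 51.43 mm; the cube at (9, 0) is not intersected at this z (z outside [4.5, 14]); Combining (union): only that combined region is present, so the union is just that shape — boundary = 51.43 mm. So its perimeter = 51.43 mm. Layer 33 is larger (162.58 vs 51.43 mm).

layer 33 (z = 4.95 mm)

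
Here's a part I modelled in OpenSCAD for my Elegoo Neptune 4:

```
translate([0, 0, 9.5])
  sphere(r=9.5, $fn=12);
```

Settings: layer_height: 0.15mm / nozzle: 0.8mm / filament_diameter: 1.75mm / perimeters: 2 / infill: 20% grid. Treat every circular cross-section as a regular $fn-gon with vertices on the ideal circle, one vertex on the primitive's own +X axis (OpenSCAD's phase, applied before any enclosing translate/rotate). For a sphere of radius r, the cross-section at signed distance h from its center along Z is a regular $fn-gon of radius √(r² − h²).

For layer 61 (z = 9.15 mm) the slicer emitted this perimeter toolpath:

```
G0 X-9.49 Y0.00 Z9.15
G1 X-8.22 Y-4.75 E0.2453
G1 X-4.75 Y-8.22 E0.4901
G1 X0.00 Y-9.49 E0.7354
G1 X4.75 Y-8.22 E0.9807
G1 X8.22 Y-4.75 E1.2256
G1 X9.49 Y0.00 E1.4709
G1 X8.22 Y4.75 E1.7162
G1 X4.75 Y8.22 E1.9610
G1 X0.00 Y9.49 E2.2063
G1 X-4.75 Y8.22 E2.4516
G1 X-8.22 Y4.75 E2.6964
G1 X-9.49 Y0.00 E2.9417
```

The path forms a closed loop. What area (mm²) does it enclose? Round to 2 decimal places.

270.32 mm²

Apply the shoelace formula to the sequence of (X, Y) vertices; enclosed area = 270.32 mm².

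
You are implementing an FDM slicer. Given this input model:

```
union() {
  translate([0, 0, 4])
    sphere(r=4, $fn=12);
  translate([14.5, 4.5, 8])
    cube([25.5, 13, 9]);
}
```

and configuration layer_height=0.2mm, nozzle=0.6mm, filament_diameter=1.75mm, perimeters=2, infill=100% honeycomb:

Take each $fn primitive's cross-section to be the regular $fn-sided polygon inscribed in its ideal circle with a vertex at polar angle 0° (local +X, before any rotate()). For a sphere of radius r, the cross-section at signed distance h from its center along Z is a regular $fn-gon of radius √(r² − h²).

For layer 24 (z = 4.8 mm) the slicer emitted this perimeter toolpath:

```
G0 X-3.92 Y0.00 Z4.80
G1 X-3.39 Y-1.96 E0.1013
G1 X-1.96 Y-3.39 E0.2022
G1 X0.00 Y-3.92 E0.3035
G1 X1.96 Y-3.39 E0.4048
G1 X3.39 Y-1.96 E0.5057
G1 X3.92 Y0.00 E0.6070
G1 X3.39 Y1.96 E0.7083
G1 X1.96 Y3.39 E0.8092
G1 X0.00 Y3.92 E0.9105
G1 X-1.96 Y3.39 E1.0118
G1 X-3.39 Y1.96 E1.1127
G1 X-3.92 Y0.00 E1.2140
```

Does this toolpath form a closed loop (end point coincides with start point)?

Start point (G0): (-3.92, 0.00). End point (last G1): the path returns to the start — closed.

yes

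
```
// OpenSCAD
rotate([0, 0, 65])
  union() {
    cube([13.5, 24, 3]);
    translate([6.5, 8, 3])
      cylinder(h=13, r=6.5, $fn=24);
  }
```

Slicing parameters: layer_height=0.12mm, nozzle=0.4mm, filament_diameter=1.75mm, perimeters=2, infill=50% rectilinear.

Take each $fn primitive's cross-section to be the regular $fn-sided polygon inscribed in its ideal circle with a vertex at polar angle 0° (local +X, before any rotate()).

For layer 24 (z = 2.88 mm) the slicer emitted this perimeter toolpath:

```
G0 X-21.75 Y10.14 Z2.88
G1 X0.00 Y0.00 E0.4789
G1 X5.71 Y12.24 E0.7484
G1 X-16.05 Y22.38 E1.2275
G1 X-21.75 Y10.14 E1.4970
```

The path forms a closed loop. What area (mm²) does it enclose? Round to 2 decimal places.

Apply the shoelace formula to the sequence of (X, Y) vertices; enclosed area = 324.13 mm².

324.13 mm²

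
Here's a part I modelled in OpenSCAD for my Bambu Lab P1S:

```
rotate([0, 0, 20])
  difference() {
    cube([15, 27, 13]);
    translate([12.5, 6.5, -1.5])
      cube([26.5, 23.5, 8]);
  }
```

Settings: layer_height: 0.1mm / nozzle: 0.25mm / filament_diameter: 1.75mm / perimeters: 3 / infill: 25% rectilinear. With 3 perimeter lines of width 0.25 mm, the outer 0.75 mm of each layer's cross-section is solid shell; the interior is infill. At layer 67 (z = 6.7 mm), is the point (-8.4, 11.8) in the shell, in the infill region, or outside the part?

At z = 6.7 mm: the 15×27 cube contributes its full rectangle; the cube at (12.5, 6.5) is absent (z outside [-1.5, 6.5]); After the difference (first − rest): none of the subtracted shapes is present at this height, so the 15×27 cube is unchanged — 1 connected region; (whole slice rotated 20° about Z — lengths, areas and connectivity unchanged). Overall, the cross-section is a single solid region. Undo the 20° rotation: the query point maps to (-3.858, 13.961) in the un-rotated model frame. The nearest boundary edge runs (0.00, 27.00)→(0.00, 0.00); distance from the point to it = 3.86 mm. The point is not inside any of the regions above, so it lies outside the cross-section (3.86 mm from the nearest boundary).

outside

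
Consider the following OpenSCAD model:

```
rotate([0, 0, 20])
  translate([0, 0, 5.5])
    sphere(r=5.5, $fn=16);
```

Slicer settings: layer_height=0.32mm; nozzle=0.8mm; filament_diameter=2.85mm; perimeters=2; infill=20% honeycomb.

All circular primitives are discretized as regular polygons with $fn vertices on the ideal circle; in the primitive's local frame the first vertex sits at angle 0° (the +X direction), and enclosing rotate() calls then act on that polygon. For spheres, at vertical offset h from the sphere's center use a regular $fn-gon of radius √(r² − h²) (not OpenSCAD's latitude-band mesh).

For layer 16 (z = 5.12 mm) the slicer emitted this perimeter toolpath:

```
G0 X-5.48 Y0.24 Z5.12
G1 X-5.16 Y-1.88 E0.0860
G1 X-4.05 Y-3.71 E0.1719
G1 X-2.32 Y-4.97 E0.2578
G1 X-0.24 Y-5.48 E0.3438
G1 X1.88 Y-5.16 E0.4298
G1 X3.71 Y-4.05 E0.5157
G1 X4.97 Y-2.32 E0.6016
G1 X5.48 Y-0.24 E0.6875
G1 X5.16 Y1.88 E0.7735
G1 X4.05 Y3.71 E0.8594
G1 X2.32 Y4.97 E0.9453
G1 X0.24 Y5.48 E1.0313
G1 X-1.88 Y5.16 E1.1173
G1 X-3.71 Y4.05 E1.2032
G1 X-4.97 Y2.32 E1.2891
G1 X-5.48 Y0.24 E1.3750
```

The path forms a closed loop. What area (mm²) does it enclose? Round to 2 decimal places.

92.22 mm²

Apply the shoelace formula to the sequence of (X, Y) vertices; enclosed area = 92.22 mm².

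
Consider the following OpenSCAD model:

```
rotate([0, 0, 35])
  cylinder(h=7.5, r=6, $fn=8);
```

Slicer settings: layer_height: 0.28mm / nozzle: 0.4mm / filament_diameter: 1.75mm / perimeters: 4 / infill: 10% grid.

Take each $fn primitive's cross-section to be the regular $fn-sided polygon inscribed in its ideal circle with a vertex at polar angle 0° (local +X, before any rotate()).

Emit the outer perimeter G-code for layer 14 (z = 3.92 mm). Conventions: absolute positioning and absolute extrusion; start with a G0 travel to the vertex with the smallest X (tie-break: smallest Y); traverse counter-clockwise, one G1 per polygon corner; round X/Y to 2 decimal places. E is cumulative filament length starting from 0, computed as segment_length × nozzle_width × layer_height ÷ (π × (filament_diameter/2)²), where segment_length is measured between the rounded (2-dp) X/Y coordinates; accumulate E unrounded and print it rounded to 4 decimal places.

G0 X-5.91 Y1.04 Z3.92
G1 X-4.91 Y-3.44 E0.2137
G1 X-1.04 Y-5.91 E0.4275
G1 X3.44 Y-4.91 E0.6413
G1 X5.91 Y-1.04 E0.8550
G1 X4.91 Y3.44 E1.0688
G1 X1.04 Y5.91 E1.2826
G1 X-3.44 Y4.91 E1.4963
G1 X-5.91 Y1.04 E1.7101

At z = 3.92 mm: the r=6 cylinder contributes a regular 8-gon of circumradius 6; (rotated 35° about Z; rotation is an isometry so areas/perimeters/island counts are preserved). The outline is a single polygon with 8 vertices. Extrusion per mm of travel: 0.4 × 0.28 / (π × 0.875²) = 0.046564. Accumulating E over each segment gives final E = 1.7101.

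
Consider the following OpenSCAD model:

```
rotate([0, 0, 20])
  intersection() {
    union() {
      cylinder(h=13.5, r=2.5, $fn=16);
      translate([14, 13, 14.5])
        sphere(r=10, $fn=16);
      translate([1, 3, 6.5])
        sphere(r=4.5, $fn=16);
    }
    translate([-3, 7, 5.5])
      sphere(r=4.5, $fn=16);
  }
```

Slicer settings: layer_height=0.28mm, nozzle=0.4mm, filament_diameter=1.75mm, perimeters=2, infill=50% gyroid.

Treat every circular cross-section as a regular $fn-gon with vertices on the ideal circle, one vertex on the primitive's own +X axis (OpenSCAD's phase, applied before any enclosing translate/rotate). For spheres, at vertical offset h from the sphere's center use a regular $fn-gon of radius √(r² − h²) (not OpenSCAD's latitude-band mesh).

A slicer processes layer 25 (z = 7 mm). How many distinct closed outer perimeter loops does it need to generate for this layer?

At z = 7 mm: the r=2.5 cylinder contributes a regular 16-gon of circumradius 2.5; the r=10 sphere at (14, 13) slices to a regular 16-gon of circumradius 6.614 (√(r²−h²) with h=7.5 from center); the r=4.5 sphere at (1, 3) contributes a regular 16-gon of circumradius √(4.5²−0.5²) = 4.472; Taking the union: the regions partially overlap (shared area 14.54 mm²), so overlapping operands fuse into one piece — 2 connected regions; the sphere at (-3, 7): section is a regular 16-gon, circumradius = √(r²−h²) = √(4.5²−1.5²) = 4.243; Keeping only the common overlap: the r=4.5 sphere at (-3, 7) partially overlaps the result so far; clipping to the common part keeps 13.26 mm² — 1 connected region; (whole slice rotated 20° about Z — lengths, areas and connectivity unchanged). The result has 1 disconnected region.

1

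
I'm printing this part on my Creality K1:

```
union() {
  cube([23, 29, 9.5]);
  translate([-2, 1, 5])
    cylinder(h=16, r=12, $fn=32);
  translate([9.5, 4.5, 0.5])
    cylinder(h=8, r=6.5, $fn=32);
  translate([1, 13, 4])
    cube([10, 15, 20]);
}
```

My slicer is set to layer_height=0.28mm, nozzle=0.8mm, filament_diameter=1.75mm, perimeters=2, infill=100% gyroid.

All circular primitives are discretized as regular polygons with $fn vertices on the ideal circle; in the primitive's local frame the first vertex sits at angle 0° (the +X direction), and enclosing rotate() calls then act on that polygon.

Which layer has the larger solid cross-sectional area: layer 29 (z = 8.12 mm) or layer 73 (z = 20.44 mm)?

layer 29 (z = 8.12 mm)

Layer 29 (z = 8.12): the cube is present — its section is the full 23×29 rectangle (area 667.00 mm²); the cylinder at (-2, 1): section is a regular 32-gon, circumradius r=12 (area = (32/2)·12.000²·sin(360°/32) = 449.49 mm²); the cylinder at (9.5, 4.5): section is a regular 32-gon, circumradius r=6.5 (area = (32/2)·6.500²·sin(360°/32) = 131.88 mm²); the cube at (1, 13) is present — its section is the full 10×15 rectangle (area 150.00 mm²); Combining (union): the regions partially overlap — summed areas 1398.37 mm² minus the doubly-counted overlap 374.59 mm² gives 1023.78 mm² — area = 1023.78 mm². So its area = 1023.78 mm². Layer 73 (z = 20.44): the cube is absent (z outside [0, 9.5]); the cylinder at (-2, 1): section is a regular 32-gon, circumradius r=12 (area = (32/2)·12.000²·sin(360°/32) = 449.49 mm²); the cylinder at (9.5, 4.5) is absent (z outside [0.5, 8.5]); the cube at (1, 13) (footprint 10×15) is included at this height (area 150.00 mm²); Taking the union: the 2 present regions are separate (no shared area or edge), so areas and boundary lengths simply add and each stays a separate island — area = 599.49 mm². So its area = 599.49 mm². Layer 29 is larger (1023.78 vs 599.49 mm²).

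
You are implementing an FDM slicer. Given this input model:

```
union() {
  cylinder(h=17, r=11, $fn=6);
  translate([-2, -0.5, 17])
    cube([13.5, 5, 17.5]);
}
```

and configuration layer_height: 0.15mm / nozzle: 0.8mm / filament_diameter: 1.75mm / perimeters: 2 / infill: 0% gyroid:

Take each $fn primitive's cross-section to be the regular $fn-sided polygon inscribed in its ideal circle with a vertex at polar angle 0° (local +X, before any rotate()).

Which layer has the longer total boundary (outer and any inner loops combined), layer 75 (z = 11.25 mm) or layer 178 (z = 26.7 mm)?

layer 75 (z = 11.25 mm)

Layer 75 (z = 11.25): the r=11 cylinder gives a regular 6-gon of circumradius 11 (constant along its height) (perimeter = 2·6·11.000·sin(180°/6) = 66.00 mm); the cube at (-2, -0.5) is not intersected at this z (z outside [17, 34.5]); Merging all regions: only the r=11 cylinder is present, so the union is just that shape — boundary = 66.00 mm. So its perimeter = 66.00 mm. Layer 178 (z = 26.7): the cylinder is absent (z outside [0, 17]); the cube at (-2, -0.5) is present — its section is the full 13.5×5 rectangle (perimeter 37.00 mm); Taking the union: only the 13.5×5 cube at (-2, -0.5) is present, so the union is just that shape — boundary = 37.00 mm. So its perimeter = 37.00 mm. Layer 75 is larger (66.00 vs 37.00 mm).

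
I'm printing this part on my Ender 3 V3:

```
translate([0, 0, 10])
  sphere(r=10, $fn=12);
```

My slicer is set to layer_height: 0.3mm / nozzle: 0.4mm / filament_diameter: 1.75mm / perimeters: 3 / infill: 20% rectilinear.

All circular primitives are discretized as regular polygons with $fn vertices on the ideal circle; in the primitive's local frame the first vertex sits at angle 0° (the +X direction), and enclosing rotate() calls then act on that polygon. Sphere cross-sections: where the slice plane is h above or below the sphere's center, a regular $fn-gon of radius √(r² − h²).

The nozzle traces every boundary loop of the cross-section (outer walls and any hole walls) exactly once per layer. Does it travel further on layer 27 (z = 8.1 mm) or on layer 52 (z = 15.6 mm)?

Layer 27 (z = 8.1): the r=10 sphere contributes a regular 12-gon of circumradius √(10²−1.9²) = 9.818 (perimeter = 2·12·9.818·sin(180°/12) = 60.99 mm). So its perimeter = 60.99 mm. Layer 52 (z = 15.6): the sphere: section is a regular 12-gon, circumradius = √(r²−h²) = √(10²−5.6²) = 8.285 (perimeter = 2·12·8.285·sin(180°/12) = 51.46 mm). So its perimeter = 51.46 mm. Layer 27 is larger (60.99 vs 51.46 mm).

layer 27 (z = 8.1 mm)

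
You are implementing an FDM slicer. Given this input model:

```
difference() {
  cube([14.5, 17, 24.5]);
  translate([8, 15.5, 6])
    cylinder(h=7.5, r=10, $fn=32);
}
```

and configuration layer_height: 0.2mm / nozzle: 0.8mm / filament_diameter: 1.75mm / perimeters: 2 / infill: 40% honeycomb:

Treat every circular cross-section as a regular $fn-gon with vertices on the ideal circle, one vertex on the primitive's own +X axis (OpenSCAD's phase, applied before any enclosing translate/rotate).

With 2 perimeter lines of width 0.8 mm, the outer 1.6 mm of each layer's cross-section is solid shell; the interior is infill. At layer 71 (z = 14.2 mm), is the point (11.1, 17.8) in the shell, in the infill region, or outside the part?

At z = 14.2 mm: the cube (footprint 14.5×17) is included at this height; the cylinder at (8, 15.5) is absent (z outside [6, 13.5]); Taking the first minus the rest: none of the subtracted shapes is present at this height, so the 14.5×17 cube is unchanged — 1 connected region. Overall, the cross-section is a single solid region. The nearest boundary edge runs (14.50, 17.00)→(0.00, 17.00); distance from the point to it = 0.80 mm. The point is not inside any of the regions above, so it lies outside the cross-section (0.80 mm from the nearest boundary).

outside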